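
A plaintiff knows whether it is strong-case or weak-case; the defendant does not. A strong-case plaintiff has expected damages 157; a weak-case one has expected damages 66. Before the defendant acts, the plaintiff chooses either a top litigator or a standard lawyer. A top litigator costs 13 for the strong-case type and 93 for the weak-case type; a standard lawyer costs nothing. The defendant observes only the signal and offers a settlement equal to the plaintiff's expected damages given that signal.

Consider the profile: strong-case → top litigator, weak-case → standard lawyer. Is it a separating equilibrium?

Yes

If types separate, top litigator earns payment 157 and standard lawyer earns 66.
Strong-case: top litigator gives 157 − 13 = 144; standard lawyer gives 66 − 0 = 66. No deviation. ✓
Weak-case: standard lawyer gives 66 − 0 = 66; top litigator gives 157 − 93 = 64. No deviation. ✓
Neither type gains from mimicking the other.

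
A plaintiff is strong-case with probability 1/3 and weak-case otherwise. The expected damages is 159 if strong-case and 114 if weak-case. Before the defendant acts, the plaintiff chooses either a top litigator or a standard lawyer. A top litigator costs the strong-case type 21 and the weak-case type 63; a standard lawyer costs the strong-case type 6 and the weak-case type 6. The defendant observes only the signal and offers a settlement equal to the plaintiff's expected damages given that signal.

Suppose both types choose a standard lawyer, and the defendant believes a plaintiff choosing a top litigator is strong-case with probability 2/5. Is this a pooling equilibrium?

Yes

At the pooled signal (standard lawyer) the defendant holds the prior 1/3 and pays 1/3·159 + 2/3·114 = 129. Off-path (top litigator) belief 2/5 gives 2/5·159 + 3/5·114 = 132.
Strong-case: standard lawyer gives 129 − 6 = 123; top litigator gives 132 − 21 = 111. Stays. ✓
Weak-case: standard lawyer gives 129 − 6 = 123; top litigator gives 132 − 63 = 69. Stays. ✓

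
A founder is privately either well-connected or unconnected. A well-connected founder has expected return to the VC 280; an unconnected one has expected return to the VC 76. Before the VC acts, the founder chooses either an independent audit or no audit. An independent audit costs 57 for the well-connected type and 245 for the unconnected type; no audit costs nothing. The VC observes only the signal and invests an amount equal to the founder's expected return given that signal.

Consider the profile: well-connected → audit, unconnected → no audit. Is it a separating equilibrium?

Yes

If types separate, audit earns payment 280 and no audit earns 76.
Well-connected: audit gives 280 − 57 = 223; no audit gives 76 − 0 = 76. No deviation. ✓
Unconnected: no audit gives 76 − 0 = 76; audit gives 280 − 245 = 35. No deviation. ✓
Neither type gains from mimicking the other.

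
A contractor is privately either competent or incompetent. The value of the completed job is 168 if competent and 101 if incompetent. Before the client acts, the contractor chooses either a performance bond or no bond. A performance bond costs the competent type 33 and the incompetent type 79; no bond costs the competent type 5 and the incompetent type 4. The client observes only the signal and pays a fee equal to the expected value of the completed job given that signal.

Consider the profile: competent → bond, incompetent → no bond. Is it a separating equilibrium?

If types separate, bond earns payment 168 and no bond earns 101.
Competent: bond gives 168 − 33 = 135; no bond gives 101 − 5 = 96. No deviation. ✓
Incompetent: no bond gives 101 − 4 = 97; bond gives 168 − 79 = 89. No deviation. ✓
Both incentive constraints hold.

Yes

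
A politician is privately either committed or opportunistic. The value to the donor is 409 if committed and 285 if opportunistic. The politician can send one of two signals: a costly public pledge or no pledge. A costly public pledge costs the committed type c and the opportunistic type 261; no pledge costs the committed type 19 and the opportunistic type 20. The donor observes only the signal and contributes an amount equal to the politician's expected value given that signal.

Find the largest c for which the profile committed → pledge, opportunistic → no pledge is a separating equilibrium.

Under separation: pledge → committed (pays 409); no pledge → opportunistic (pays 285).
Opportunistic: 285 − 20 = 265 ≥ 409 − 261 = 148. Holds regardless of c. ✓
Committed: 409 − c ≥ 285 − 19, so c ≤ 409 − 266 = 143.

143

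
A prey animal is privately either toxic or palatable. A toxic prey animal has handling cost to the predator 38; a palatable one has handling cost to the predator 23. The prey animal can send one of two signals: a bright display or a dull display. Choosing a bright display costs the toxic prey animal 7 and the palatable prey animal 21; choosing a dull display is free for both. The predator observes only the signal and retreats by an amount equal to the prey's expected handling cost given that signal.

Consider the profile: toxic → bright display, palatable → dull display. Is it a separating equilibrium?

Yes

If types separate, bright display earns payment 38 and dull display earns 23.
Toxic: bright display gives 38 − 7 = 31; dull display gives 23 − 0 = 23. No deviation. ✓
Palatable: dull display gives 23 − 0 = 23; bright display gives 38 − 21 = 17. No deviation. ✓
Both incentive constraints hold.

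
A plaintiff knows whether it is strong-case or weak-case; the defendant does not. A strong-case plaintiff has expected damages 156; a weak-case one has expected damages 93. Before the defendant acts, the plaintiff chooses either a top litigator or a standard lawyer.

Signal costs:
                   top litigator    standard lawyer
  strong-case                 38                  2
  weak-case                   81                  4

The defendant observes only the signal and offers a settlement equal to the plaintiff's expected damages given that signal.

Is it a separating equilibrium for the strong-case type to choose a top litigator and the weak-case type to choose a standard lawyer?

Yes

Under separation the defendant infers type exactly: top litigator → strong-case (pays 156), standard lawyer → weak-case (pays 93).
Strong-case: top litigator gives 156 − 38 = 118; standard lawyer gives 93 − 2 = 91. No deviation. ✓
Weak-case: standard lawyer gives 93 − 4 = 89; top litigator gives 156 − 81 = 75. No deviation. ✓
Both incentive constraints hold.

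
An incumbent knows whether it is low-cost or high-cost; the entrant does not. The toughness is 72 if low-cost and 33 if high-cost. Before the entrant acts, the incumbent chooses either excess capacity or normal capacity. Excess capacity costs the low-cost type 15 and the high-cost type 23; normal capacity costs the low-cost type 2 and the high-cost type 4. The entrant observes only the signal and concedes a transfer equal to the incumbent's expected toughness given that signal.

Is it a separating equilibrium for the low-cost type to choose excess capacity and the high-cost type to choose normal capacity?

Under separation the entrant infers type exactly: excess capacity → low-cost (pays 72), normal capacity → high-cost (pays 33).
Low-cost: excess capacity gives 72 − 15 = 57; normal capacity gives 33 − 2 = 31. No deviation. ✓
High-cost: normal capacity gives 33 − 4 = 29; excess capacity gives 72 − 23 = 49. Would deviate. ✗

No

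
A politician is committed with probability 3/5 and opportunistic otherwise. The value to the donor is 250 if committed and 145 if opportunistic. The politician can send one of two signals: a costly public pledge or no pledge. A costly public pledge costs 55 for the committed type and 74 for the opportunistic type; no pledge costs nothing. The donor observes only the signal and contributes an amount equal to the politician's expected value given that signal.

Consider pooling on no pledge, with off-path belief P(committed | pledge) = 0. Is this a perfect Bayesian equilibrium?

On the equilibrium path (no pledge) the donor holds the prior 3/5 and pays 3/5·250 + 2/5·145 = 208. Off-path (pledge) belief 0 gives 0·250 + 1·145 = 145.
Committed: no pledge gives 208 − 0 = 208; pledge gives 145 − 55 = 90. Stays. ✓
Opportunistic: no pledge gives 208 − 0 = 208; pledge gives 145 − 74 = 71. Stays. ✓
Beliefs are Bayes-consistent on-path and both types best-respond.

Yes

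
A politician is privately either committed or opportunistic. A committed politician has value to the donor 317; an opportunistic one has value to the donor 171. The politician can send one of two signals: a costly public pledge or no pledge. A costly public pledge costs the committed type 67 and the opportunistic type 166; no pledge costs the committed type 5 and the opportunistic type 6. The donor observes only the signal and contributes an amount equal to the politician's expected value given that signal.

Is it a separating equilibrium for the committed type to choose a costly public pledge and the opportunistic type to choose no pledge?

Yes

Under separation the donor infers type exactly: pledge → committed (pays 317), no pledge → opportunistic (pays 171).
Committed: pledge gives 317 − 67 = 250; no pledge gives 171 − 5 = 166. No deviation. ✓
Opportunistic: no pledge gives 171 − 6 = 165; pledge gives 317 − 166 = 151. No deviation. ✓
Neither type gains from mimicking the other.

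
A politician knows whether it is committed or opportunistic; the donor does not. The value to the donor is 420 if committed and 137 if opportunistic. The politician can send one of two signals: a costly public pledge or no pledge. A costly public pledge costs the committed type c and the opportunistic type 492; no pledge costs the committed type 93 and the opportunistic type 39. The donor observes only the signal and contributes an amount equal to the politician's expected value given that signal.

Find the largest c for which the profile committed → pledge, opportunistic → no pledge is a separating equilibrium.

376

Under separation: pledge → committed (pays 420); no pledge → opportunistic (pays 137).
Opportunistic: 137 − 39 = 98 ≥ 420 − 492 = -72. Holds regardless of c. ✓
Committed: 420 − c ≥ 137 − 93, so c ≤ 420 − 44 = 376.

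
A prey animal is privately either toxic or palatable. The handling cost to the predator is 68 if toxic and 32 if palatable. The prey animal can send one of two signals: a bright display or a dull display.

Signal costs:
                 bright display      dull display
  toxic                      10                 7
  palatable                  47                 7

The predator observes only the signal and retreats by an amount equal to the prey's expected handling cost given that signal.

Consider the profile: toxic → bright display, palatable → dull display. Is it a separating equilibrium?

Yes

If types separate, bright display earns payment 68 and dull display earns 32.
Toxic: bright display gives 68 − 10 = 58; dull display gives 32 − 7 = 25. No deviation. ✓
Palatable: dull display gives 32 − 7 = 25; bright display gives 68 − 47 = 21. No deviation. ✓
Both incentive constraints hold.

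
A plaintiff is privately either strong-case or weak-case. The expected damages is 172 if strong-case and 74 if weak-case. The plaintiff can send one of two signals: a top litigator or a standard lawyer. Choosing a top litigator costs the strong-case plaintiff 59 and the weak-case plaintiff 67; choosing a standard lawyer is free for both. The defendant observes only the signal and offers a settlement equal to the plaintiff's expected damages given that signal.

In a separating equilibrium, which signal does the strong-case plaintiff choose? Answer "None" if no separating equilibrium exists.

None

Try strong-case → top litigator, weak-case → standard lawyer:
  If types separate, top litigator earns payment 172 and standard lawyer earns 74.
  Strong-case: top litigator gives 172 − 59 = 113; standard lawyer gives 74 − 0 = 74. No deviation. ✓
  Weak-case: standard lawyer gives 74 − 0 = 74; top litigator gives 172 − 67 = 105. Would deviate. ✗
Try strong-case → standard lawyer, weak-case → top litigator:
  If types separate, standard lawyer earns payment 172 and top litigator earns 74.
  Strong-case: standard lawyer gives 172 − 0 = 172; top litigator gives 74 − 59 = 15. No deviation. ✓
  Weak-case: top litigator gives 74 − 67 = 7; standard lawyer gives 172 − 0 = 172. Would deviate. ✗
Neither assignment is incentive-compatible.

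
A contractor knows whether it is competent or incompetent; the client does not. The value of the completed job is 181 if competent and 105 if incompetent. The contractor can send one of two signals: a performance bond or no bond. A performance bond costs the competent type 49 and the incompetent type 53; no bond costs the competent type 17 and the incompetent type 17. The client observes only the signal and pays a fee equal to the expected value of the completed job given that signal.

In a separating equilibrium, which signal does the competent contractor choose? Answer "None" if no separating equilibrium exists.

Try competent → bond, incompetent → no bond:
  Under separation the client infers type exactly: bond → competent (pays 181), no bond → incompetent (pays 105).
  Competent: bond gives 181 − 49 = 132; no bond gives 105 − 17 = 88. No deviation. ✓
  Incompetent: no bond gives 105 − 17 = 88; bond gives 181 − 53 = 128. Would deviate. ✗
Try competent → no bond, incompetent → bond:
  Under separation the client infers type exactly: no bond → competent (pays 181), bond → incompetent (pays 105).
  Competent: no bond gives 181 − 17 = 164; bond gives 105 − 49 = 56. No deviation. ✓
  Incompetent: bond gives 105 − 53 = 52; no bond gives 181 − 17 = 164. Would deviate. ✗
Neither assignment is incentive-compatible.

None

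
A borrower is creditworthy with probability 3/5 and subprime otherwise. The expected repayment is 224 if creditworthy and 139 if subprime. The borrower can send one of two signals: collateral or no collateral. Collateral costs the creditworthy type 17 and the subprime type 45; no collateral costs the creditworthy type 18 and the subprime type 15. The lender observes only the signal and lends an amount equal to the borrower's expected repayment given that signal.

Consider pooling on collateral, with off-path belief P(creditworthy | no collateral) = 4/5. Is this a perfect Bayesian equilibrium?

No

On the equilibrium path (collateral) the lender holds the prior 3/5 and pays 3/5·224 + 2/5·139 = 190. Off-path (no collateral) belief 4/5 gives 4/5·224 + 1/5·139 = 207.
Creditworthy: collateral gives 190 − 17 = 173; no collateral gives 207 − 18 = 189. Deviates. ✗
Subprime: collateral gives 190 − 45 = 145; no collateral gives 207 − 15 = 192. Deviates. ✗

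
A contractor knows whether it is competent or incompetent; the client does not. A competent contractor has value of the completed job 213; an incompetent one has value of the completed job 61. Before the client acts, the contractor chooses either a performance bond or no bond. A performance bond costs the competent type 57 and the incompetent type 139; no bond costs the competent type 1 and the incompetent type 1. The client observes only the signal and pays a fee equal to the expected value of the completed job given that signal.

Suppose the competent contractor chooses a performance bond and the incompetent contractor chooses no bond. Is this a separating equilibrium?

If types separate, bond earns payment 213 and no bond earns 61.
Competent: bond gives 213 − 57 = 156; no bond gives 61 − 1 = 60. No deviation. ✓
Incompetent: no bond gives 61 − 1 = 60; bond gives 213 − 139 = 74. Would deviate. ✗

No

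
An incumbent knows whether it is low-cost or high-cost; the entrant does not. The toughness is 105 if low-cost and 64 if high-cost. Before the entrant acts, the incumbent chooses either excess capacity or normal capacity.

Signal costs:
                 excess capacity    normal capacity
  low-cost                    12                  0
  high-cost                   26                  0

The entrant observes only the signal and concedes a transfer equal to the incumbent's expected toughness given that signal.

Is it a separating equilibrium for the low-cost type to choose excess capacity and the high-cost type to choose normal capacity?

No

Under separation the entrant infers type exactly: excess capacity → low-cost (pays 105), normal capacity → high-cost (pays 64).
Low-cost: excess capacity gives 105 − 12 = 93; normal capacity gives 64 − 0 = 64. No deviation. ✓
High-cost: normal capacity gives 64 − 0 = 64; excess capacity gives 105 − 26 = 79. Would deviate. ✗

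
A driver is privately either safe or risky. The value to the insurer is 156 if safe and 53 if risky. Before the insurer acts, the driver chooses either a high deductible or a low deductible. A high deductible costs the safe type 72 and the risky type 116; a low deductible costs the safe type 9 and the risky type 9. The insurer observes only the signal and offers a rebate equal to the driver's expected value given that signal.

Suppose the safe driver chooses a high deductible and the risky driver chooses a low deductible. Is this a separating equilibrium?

Under separation the insurer infers type exactly: high deductible → safe (pays 156), low deductible → risky (pays 53).
Safe: high deductible gives 156 − 72 = 84; low deductible gives 53 − 9 = 44. No deviation. ✓
Risky: low deductible gives 53 − 9 = 44; high deductible gives 156 − 116 = 40. No deviation. ✓
Both incentive constraints hold.

Yes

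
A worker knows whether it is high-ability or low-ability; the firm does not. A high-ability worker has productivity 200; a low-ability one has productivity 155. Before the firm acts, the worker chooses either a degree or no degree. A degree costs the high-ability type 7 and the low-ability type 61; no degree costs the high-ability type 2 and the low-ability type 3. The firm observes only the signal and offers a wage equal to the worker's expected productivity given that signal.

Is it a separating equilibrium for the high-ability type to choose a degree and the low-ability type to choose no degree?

If types separate, degree earns payment 200 and no degree earns 155.
High-ability: degree gives 200 − 7 = 193; no degree gives 155 − 2 = 153. No deviation. ✓
Low-ability: no degree gives 155 − 3 = 152; degree gives 200 − 61 = 139. No deviation. ✓
Both incentive constraints hold.

Yes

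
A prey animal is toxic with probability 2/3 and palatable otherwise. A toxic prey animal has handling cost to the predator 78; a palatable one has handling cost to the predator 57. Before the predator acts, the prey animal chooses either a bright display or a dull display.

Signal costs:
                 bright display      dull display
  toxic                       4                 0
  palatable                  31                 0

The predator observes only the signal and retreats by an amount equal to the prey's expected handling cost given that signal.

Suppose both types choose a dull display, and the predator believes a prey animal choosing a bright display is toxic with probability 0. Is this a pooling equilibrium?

Yes

At the pooled signal (dull display) the predator holds the prior 2/3 and pays 2/3·78 + 1/3·57 = 71. Off-path (bright display) belief 0 gives 0·78 + 1·57 = 57.
Toxic: dull display gives 71 − 0 = 71; bright display gives 57 − 4 = 53. Stays. ✓
Palatable: dull display gives 71 − 0 = 71; bright display gives 57 − 31 = 26. Stays. ✓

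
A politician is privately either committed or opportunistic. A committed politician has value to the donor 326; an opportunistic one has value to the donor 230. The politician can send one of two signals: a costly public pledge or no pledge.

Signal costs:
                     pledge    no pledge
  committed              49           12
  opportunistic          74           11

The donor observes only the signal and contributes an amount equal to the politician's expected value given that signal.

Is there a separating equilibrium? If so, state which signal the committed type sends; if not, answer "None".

Try committed → pledge, opportunistic → no pledge:
  If types separate, pledge earns payment 326 and no pledge earns 230.
  Committed: pledge gives 326 − 49 = 277; no pledge gives 230 − 12 = 218. No deviation. ✓
  Opportunistic: no pledge gives 230 − 11 = 219; pledge gives 326 − 74 = 252. Would deviate. ✗
Try committed → no pledge, opportunistic → pledge:
  If types separate, no pledge earns payment 326 and pledge earns 230.
  Committed: no pledge gives 326 − 12 = 314; pledge gives 230 − 49 = 181. No deviation. ✓
  Opportunistic: pledge gives 230 − 74 = 156; no pledge gives 326 − 11 = 315. Would deviate. ✗
Neither assignment is incentive-compatible.

None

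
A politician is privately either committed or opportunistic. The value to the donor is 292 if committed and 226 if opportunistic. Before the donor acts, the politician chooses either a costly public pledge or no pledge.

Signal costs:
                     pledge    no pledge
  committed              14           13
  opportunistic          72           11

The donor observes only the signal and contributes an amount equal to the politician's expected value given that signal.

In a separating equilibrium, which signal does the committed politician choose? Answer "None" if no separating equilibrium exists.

None

Try committed → pledge, opportunistic → no pledge:
  If types separate, pledge earns payment 292 and no pledge earns 226.
  Committed: pledge gives 292 − 14 = 278; no pledge gives 226 − 13 = 213. No deviation. ✓
  Opportunistic: no pledge gives 226 − 11 = 215; pledge gives 292 − 72 = 220. Would deviate. ✗
Try committed → no pledge, opportunistic → pledge:
  If types separate, no pledge earns payment 292 and pledge earns 226.
  Committed: no pledge gives 292 − 13 = 279; pledge gives 226 − 14 = 212. No deviation. ✓
  Opportunistic: pledge gives 226 − 72 = 154; no pledge gives 292 − 11 = 281. Would deviate. ✗
Neither assignment is incentive-compatible.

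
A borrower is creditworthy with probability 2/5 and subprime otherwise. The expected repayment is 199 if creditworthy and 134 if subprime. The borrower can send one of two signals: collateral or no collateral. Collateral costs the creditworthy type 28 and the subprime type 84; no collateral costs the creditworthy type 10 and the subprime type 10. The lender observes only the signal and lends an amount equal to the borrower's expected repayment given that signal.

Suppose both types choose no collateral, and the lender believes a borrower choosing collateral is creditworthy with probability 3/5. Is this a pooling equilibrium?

Yes

At the pooled signal (no collateral) the lender holds the prior 2/5 and pays 2/5·199 + 3/5·134 = 160. Off-path (collateral) belief 3/5 gives 3/5·199 + 2/5·134 = 173.
Creditworthy: no collateral gives 160 − 10 = 150; collateral gives 173 − 28 = 145. Stays. ✓
Subprime: no collateral gives 160 − 10 = 150; collateral gives 173 − 84 = 89. Stays. ✓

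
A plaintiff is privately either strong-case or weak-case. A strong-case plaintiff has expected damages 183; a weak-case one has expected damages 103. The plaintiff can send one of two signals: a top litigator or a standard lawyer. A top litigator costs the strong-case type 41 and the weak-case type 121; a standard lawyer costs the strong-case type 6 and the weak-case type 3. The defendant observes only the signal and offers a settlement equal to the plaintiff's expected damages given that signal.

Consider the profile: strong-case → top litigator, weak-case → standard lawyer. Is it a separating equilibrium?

Under separation the defendant infers type exactly: top litigator → strong-case (pays 183), standard lawyer → weak-case (pays 103).
Strong-case: top litigator gives 183 − 41 = 142; standard lawyer gives 103 − 6 = 97. No deviation. ✓
Weak-case: standard lawyer gives 103 − 3 = 100; top litigator gives 183 − 121 = 62. No deviation. ✓
Neither type gains from mimicking the other.

Yes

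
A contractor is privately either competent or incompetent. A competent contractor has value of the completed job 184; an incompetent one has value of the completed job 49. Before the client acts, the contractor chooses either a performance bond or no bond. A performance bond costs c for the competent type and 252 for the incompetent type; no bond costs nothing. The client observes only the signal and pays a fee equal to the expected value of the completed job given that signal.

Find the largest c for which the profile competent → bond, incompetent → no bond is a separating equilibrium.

135

Under separation: bond → competent (pays 184); no bond → incompetent (pays 49).
Incompetent: 49 − 0 = 49 ≥ 184 − 252 = -68. Holds regardless of c. ✓
Competent: 184 − c ≥ 49 − 0, so c ≤ 184 − 49 = 135.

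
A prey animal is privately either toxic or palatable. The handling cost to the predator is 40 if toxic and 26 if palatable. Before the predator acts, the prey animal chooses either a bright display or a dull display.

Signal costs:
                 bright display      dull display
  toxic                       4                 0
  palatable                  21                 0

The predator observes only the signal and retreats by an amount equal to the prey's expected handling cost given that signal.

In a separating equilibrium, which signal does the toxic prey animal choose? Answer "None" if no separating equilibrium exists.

bright display

Try toxic → bright display, palatable → dull display:
  If types separate, bright display earns payment 40 and dull display earns 26.
  Toxic: bright display gives 40 − 4 = 36; dull display gives 26 − 0 = 26. No deviation. ✓
  Palatable: dull display gives 26 − 0 = 26; bright display gives 40 − 21 = 19. No deviation. ✓
Both hold — the toxic type sends bright display.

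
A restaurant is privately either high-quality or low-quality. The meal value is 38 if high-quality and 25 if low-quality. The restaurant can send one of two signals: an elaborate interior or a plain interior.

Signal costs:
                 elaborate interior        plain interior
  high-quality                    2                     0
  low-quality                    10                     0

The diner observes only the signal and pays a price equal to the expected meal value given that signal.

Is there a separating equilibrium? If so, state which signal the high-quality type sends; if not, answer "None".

Try high-quality → elaborate interior, low-quality → plain interior:
  If types separate, elaborate interior earns payment 38 and plain interior earns 25.
  High-quality: elaborate interior gives 38 − 2 = 36; plain interior gives 25 − 0 = 25. No deviation. ✓
  Low-quality: plain interior gives 25 − 0 = 25; elaborate interior gives 38 − 10 = 28. Would deviate. ✗
Try high-quality → plain interior, low-quality → elaborate interior:
  If types separate, plain interior earns payment 38 and elaborate interior earns 25.
  High-quality: plain interior gives 38 − 0 = 38; elaborate interior gives 25 − 2 = 23. No deviation. ✓
  Low-quality: elaborate interior gives 25 − 10 = 15; plain interior gives 38 − 0 = 38. Would deviate. ✗
Neither assignment is incentive-compatible.

None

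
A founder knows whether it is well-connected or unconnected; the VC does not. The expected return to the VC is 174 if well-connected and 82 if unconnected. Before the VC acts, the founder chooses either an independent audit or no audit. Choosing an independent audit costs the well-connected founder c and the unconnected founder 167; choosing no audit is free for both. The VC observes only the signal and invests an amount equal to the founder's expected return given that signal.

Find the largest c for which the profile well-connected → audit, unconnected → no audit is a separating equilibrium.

92

Under separation: audit → well-connected (pays 174); no audit → unconnected (pays 82).
Unconnected: 82 − 0 = 82 ≥ 174 − 167 = 7. Holds regardless of c. ✓
Well-connected: 174 − c ≥ 82 − 0, so c ≤ 174 − 82 = 92.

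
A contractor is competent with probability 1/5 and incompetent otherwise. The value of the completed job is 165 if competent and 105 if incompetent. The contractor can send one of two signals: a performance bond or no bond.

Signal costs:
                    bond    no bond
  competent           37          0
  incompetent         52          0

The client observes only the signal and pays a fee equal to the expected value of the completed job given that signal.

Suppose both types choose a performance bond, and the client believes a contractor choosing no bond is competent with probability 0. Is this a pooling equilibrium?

At the pooled signal (bond) the client holds the prior 1/5 and pays 1/5·165 + 4/5·105 = 117. Off-path (no bond) belief 0 gives 0·165 + 1·105 = 105.
Competent: bond gives 117 − 37 = 80; no bond gives 105 − 0 = 105. Deviates. ✗
Incompetent: bond gives 117 − 52 = 65; no bond gives 105 − 0 = 105. Deviates. ✗

No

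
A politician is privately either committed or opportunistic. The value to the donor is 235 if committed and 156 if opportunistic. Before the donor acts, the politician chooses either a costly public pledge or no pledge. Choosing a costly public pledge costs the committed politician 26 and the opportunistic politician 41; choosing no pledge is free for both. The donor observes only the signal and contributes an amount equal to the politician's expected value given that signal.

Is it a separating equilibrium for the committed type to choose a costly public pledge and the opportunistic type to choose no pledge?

If types separate, pledge earns payment 235 and no pledge earns 156.
Committed: pledge gives 235 − 26 = 209; no pledge gives 156 − 0 = 156. No deviation. ✓
Opportunistic: no pledge gives 156 − 0 = 156; pledge gives 235 − 41 = 194. Would deviate. ✗

No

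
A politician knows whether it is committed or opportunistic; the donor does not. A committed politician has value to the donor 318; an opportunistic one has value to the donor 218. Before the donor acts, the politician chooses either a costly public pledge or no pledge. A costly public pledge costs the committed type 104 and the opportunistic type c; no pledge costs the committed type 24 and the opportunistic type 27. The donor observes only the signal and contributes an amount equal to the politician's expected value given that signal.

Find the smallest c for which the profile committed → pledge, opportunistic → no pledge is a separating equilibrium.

Under separation: pledge → committed (pays 318); no pledge → opportunistic (pays 218).
Committed: 318 − 104 = 214 ≥ 218 − 24 = 194. Holds regardless of c. ✓
Opportunistic: 218 − 27 ≥ 318 − c, so c ≥ 318 − 191 = 127.

127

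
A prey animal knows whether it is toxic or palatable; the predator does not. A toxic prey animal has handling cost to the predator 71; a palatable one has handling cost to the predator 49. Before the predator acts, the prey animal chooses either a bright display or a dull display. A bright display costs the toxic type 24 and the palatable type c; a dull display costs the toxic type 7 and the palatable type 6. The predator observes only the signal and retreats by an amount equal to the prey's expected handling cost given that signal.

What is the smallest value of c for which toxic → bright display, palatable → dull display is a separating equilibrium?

28

Under separation: bright display → toxic (pays 71); dull display → palatable (pays 49).
Toxic: 71 − 24 = 47 ≥ 49 − 7 = 42. Holds regardless of c. ✓
Palatable: 49 − 6 ≥ 71 − c, so c ≥ 71 − 43 = 28.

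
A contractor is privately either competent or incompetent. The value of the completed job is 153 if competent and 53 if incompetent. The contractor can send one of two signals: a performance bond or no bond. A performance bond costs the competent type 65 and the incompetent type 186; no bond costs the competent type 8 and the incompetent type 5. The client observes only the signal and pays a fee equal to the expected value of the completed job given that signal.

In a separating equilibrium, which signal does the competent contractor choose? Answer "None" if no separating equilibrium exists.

Try competent → bond, incompetent → no bond:
  If types separate, bond earns payment 153 and no bond earns 53.
  Competent: bond gives 153 − 65 = 88; no bond gives 53 − 8 = 45. No deviation. ✓
  Incompetent: no bond gives 53 − 5 = 48; bond gives 153 − 186 = -33. No deviation. ✓
Both hold — the competent type sends bond.

bond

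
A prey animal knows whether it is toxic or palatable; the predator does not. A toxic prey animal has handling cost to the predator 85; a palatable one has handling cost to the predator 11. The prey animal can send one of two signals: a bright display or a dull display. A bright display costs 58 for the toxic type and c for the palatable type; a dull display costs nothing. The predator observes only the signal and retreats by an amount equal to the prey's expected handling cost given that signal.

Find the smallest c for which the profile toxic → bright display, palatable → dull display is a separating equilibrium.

Under separation: bright display → toxic (pays 85); dull display → palatable (pays 11).
Toxic: 85 − 58 = 27 ≥ 11 − 0 = 11. Holds regardless of c. ✓
Palatable: 11 − 0 ≥ 85 − c, so c ≥ 85 − 11 = 74.

74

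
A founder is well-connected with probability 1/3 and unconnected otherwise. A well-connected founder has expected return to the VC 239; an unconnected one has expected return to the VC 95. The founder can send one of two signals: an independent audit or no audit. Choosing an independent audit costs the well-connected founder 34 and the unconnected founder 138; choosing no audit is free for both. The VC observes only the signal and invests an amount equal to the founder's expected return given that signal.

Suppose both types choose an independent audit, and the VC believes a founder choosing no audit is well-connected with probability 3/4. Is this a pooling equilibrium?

On the equilibrium path (audit) the VC holds the prior 1/3 and pays 1/3·239 + 2/3·95 = 143. Off-path (no audit) belief 3/4 gives 3/4·239 + 1/4·95 = 203.
Well-connected: audit gives 143 − 34 = 109; no audit gives 203 − 0 = 203. Deviates. ✗
Unconnected: audit gives 143 − 138 = 5; no audit gives 203 − 0 = 203. Deviates. ✗

No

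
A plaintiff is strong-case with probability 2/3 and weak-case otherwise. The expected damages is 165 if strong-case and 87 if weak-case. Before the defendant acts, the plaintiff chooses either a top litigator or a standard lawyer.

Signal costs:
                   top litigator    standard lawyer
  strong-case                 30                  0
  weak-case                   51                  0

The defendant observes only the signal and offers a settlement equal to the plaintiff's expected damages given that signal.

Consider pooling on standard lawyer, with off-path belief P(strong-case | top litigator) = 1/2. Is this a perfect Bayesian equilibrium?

Yes

On the equilibrium path (standard lawyer) the defendant holds the prior 2/3 and pays 2/3·165 + 1/3·87 = 139. Off-path (top litigator) belief 1/2 gives 1/2·165 + 1/2·87 = 126.
Strong-case: standard lawyer gives 139 − 0 = 139; top litigator gives 126 − 30 = 96. Stays. ✓
Weak-case: standard lawyer gives 139 − 0 = 139; top litigator gives 126 − 51 = 75. Stays. ✓
Beliefs are Bayes-consistent on-path and both types best-respond.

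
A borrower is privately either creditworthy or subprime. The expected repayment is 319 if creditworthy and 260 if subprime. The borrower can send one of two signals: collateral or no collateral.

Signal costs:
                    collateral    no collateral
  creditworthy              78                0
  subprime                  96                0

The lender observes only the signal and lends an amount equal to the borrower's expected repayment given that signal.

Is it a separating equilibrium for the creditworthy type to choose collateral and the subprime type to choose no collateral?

If types separate, collateral earns payment 319 and no collateral earns 260.
Creditworthy: collateral gives 319 − 78 = 241; no collateral gives 260 − 0 = 260. Would deviate. ✗
Subprime: no collateral gives 260 − 0 = 260; collateral gives 319 − 96 = 223. No deviation. ✓

No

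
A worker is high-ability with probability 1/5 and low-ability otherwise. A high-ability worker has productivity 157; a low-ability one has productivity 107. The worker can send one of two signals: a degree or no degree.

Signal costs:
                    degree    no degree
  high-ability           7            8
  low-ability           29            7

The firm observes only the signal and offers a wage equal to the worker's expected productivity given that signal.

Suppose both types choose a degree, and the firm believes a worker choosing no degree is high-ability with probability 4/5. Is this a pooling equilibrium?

On the equilibrium path (degree) the firm holds the prior 1/5 and pays 1/5·157 + 4/5·107 = 117. Off-path (no degree) belief 4/5 gives 4/5·157 + 1/5·107 = 147.
High-ability: degree gives 117 − 7 = 110; no degree gives 147 − 8 = 139. Deviates. ✗
Low-ability: degree gives 117 − 29 = 88; no degree gives 147 − 7 = 140. Deviates. ✗

No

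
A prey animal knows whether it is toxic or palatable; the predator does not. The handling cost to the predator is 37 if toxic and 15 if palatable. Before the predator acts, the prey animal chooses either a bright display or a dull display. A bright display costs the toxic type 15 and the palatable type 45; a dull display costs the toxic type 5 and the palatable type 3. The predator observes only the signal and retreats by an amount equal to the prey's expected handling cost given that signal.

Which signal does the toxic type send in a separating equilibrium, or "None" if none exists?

bright display

Try toxic → bright display, palatable → dull display:
  Under separation the predator infers type exactly: bright display → toxic (pays 37), dull display → palatable (pays 15).
  Toxic: bright display gives 37 − 15 = 22; dull display gives 15 − 5 = 10. No deviation. ✓
  Palatable: dull display gives 15 − 3 = 12; bright display gives 37 − 45 = -8. No deviation. ✓
Both hold — the toxic type sends bright display.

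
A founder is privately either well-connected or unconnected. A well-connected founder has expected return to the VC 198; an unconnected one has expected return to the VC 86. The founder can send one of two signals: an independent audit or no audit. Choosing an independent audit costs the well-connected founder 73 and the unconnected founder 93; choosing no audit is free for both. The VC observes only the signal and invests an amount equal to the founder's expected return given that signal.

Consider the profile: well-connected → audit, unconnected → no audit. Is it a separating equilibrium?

Under separation the VC infers type exactly: audit → well-connected (pays 198), no audit → unconnected (pays 86).
Well-connected: audit gives 198 − 73 = 125; no audit gives 86 − 0 = 86. No deviation. ✓
Unconnected: no audit gives 86 − 0 = 86; audit gives 198 − 93 = 105. Would deviate. ✗

No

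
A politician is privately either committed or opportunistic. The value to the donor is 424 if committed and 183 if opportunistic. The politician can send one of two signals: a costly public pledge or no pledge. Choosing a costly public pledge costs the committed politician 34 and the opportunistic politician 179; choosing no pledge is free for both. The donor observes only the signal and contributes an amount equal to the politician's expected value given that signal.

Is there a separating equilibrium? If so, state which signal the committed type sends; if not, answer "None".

Try committed → pledge, opportunistic → no pledge:
  If types separate, pledge earns payment 424 and no pledge earns 183.
  Committed: pledge gives 424 − 34 = 390; no pledge gives 183 − 0 = 183. No deviation. ✓
  Opportunistic: no pledge gives 183 − 0 = 183; pledge gives 424 − 179 = 245. Would deviate. ✗
Try committed → no pledge, opportunistic → pledge:
  If types separate, no pledge earns payment 424 and pledge earns 183.
  Committed: no pledge gives 424 − 0 = 424; pledge gives 183 − 34 = 149. No deviation. ✓
  Opportunistic: pledge gives 183 − 179 = 4; no pledge gives 424 − 0 = 424. Would deviate. ✗
Neither assignment is incentive-compatible.

None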